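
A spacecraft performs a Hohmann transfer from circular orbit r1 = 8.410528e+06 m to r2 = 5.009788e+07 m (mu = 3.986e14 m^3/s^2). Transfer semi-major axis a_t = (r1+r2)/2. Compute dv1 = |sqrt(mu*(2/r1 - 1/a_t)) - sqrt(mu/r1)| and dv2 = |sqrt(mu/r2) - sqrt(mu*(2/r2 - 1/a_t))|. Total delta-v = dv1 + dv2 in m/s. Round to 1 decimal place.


Step 1: Transfer semi-major axis a_t = (8.410528e+06 + 5.009788e+07) / 2 = 2.925420e+07 m
Step 2: v1 (circular at r1) = sqrt(mu/r1) = 6884.26 m/s
Step 3: v_t1 = sqrt(mu*(2/r1 - 1/a_t)) = 9008.92 m/s
Step 4: dv1 = |9008.92 - 6884.26| = 2124.66 m/s
Step 5: v2 (circular at r2) = 2820.71 m/s, v_t2 = 1512.43 m/s
Step 6: dv2 = |2820.71 - 1512.43| = 1308.28 m/s
Step 7: Total delta-v = 2124.66 + 1308.28 = 3432.9 m/s

3432.9


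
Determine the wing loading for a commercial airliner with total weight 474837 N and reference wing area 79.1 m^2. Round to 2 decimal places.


Step 1: Wing loading = W / S = 474837 / 79.1
Step 2: Wing loading = 6003.00 N/m^2

6003.00


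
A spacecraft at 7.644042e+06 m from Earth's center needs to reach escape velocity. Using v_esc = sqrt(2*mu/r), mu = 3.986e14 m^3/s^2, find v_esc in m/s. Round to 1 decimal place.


Step 1: 2*mu/r = 2 * 3.986e14 / 7.644042e+06 = 104290374.1241
Step 2: v_esc = sqrt(104290374.1241) = 10212.3 m/s

10212.3


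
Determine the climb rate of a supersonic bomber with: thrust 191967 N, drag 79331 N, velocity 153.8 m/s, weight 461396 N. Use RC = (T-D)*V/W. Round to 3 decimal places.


Step 1: Excess thrust = T - D = 191967 - 79331 = 112636 N
Step 2: Excess power = 112636 * 153.8 = 17323416.8 W
Step 3: RC = 17323416.8 / 461396 = 37.546 m/s

37.546


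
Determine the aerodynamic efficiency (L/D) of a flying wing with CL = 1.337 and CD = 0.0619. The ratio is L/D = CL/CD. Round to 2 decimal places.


Step 1: L/D = CL / CD = 1.337 / 0.0619
Step 2: L/D = 21.60

21.60


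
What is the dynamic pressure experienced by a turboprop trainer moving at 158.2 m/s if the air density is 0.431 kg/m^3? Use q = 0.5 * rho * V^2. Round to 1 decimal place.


Step 1: V^2 = 158.2^2 = 25027.24
Step 2: q = 0.5 * 0.431 * 25027.24
Step 3: q = 5393.4 Pa

5393.4


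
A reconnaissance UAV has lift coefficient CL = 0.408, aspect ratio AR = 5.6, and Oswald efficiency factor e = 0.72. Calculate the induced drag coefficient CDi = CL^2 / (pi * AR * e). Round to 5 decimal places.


Step 1: CL^2 = 0.408^2 = 0.166464
Step 2: pi * AR * e = 3.14159 * 5.6 * 0.72 = 12.666902
Step 3: CDi = 0.166464 / 12.666902 = 0.01314

0.01314


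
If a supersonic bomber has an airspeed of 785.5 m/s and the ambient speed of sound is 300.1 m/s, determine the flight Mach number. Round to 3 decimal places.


Step 1: M = V / a = 785.5 / 300.1
Step 2: M = 2.617

2.617


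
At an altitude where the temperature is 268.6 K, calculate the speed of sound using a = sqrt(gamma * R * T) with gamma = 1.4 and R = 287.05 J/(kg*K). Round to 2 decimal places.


Step 1: gamma * R * T = 1.4 * 287.05 * 268.6 = 107942.282
Step 2: a = sqrt(107942.282) = 328.55 m/s

328.55


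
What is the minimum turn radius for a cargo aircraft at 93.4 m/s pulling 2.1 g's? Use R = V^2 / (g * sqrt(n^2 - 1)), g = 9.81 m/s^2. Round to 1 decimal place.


Step 1: V^2 = 93.4^2 = 8723.56
Step 2: n^2 - 1 = 2.1^2 - 1 = 3.41
Step 3: sqrt(3.41) = 1.846619
Step 4: R = 8723.56 / (9.81 * 1.846619) = 481.6 m

481.6


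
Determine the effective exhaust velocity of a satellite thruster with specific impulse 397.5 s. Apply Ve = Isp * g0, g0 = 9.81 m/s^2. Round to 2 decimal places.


Step 1: Ve = Isp * g0 = 397.5 * 9.81
Step 2: Ve = 3899.48 m/s

3899.48


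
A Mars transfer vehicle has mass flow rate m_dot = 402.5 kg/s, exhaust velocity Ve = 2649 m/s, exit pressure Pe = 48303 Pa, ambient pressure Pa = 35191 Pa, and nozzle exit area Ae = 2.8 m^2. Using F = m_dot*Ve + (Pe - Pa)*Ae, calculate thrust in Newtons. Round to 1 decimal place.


Step 1: Momentum thrust = m_dot * Ve = 402.5 * 2649 = 1066222.5 N
Step 2: Pressure thrust = (Pe - Pa) * Ae = (48303 - 35191) * 2.8 = 36713.6 N
Step 3: Total thrust F = 1066222.5 + 36713.6 = 1102936.1 N

1102936.1


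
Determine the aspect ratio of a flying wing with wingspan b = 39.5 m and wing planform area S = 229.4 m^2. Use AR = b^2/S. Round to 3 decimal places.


Step 1: b^2 = 39.5^2 = 1560.25
Step 2: AR = 1560.25 / 229.4 = 6.801

6.801


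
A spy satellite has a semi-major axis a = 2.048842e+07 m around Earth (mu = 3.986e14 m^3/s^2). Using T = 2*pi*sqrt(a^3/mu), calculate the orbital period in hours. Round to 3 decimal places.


Step 1: a^3 / mu = 8.600534e+21 / 3.986e14 = 2.157685e+07
Step 2: sqrt(2.157685e+07) = 4645.0892 s
Step 3: T = 2*pi * 4645.0892 = 29185.96 s
Step 4: T in hours = 29185.96 / 3600 = 8.107 hours

8.107


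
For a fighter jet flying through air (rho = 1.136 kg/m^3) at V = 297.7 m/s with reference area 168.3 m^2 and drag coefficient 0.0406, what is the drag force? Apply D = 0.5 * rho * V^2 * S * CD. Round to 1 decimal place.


Step 1: Dynamic pressure q = 0.5 * 1.136 * 297.7^2 = 50339.1647 Pa
Step 2: Drag D = q * S * CD = 50339.1647 * 168.3 * 0.0406
Step 3: D = 343966.5 N

343966.5


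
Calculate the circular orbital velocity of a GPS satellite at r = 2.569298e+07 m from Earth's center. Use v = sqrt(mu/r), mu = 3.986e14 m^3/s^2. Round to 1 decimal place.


Step 1: mu / r = 3.986e14 / 2.569298e+07 = 15513965.2932
Step 2: v = sqrt(15513965.2932) = 3938.8 m/s

3938.8


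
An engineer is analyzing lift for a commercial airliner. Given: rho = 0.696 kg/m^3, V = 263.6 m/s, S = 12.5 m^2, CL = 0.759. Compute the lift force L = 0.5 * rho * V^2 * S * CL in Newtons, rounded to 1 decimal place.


Step 1: Calculate dynamic pressure q = 0.5 * 0.696 * 263.6^2 = 0.5 * 0.696 * 69484.96 = 24180.7661 Pa
Step 2: Multiply by wing area and lift coefficient: L = 24180.7661 * 12.5 * 0.759
Step 3: L = 302259.576 * 0.759 = 229415.0 N

229415.0


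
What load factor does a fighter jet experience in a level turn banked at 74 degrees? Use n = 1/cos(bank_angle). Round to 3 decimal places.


Step 1: Convert 74 degrees to radians = 1.291544
Step 2: cos(74 deg) = 0.275637
Step 3: n = 1 / 0.275637 = 3.628

3.628


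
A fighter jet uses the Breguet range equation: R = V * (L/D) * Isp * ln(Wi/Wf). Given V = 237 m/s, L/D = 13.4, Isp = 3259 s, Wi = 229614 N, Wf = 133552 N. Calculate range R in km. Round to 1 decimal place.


Step 1: Coefficient = V * (L/D) * Isp = 237 * 13.4 * 3259 = 10349932.2 m
Step 2: Wi/Wf = 229614 / 133552 = 1.719285
Step 3: ln(1.719285) = 0.541909
Step 4: R = 10349932.2 * 0.541909 = 5608718.5 m = 5608.7 km

5608.7


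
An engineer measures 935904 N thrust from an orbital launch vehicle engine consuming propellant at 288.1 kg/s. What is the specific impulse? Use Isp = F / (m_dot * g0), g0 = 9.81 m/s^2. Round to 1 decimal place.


Step 1: m_dot * g0 = 288.1 * 9.81 = 2826.26
Step 2: Isp = 935904 / 2826.26 = 331.1 s

331.1


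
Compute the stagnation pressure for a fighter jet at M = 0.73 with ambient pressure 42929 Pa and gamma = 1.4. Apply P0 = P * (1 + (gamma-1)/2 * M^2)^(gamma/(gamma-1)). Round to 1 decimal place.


Step 1: (gamma-1)/2 * M^2 = 0.2 * 0.5329 = 0.10658
Step 2: 1 + 0.10658 = 1.10658
Step 3: Exponent gamma/(gamma-1) = 3.5
Step 4: P0 = 42929 * 1.10658^3.5 = 61191.4 Pa

61191.4


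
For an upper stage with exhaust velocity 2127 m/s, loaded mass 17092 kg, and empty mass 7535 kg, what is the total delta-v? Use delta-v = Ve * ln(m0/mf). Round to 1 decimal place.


Step 1: Mass ratio m0/mf = 17092 / 7535 = 2.268348
Step 2: ln(2.268348) = 0.819052
Step 3: delta-v = 2127 * 0.819052 = 1742.1 m/s

1742.1


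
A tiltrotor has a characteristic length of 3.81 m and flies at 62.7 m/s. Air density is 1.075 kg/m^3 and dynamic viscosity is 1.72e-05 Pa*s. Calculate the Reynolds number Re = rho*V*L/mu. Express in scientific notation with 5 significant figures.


Step 1: Numerator = rho * V * L = 1.075 * 62.7 * 3.81 = 256.803525
Step 2: Re = 256.803525 / 1.72e-05
Step 3: Re = 1.4930e+07

1.4930e+07


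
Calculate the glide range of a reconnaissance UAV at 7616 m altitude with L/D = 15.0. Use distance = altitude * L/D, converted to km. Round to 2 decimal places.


Step 1: Glide distance = altitude * L/D = 7616 * 15.0 = 114240.0 m
Step 2: Convert to km: 114240.0 / 1000 = 114.24 km

114.24


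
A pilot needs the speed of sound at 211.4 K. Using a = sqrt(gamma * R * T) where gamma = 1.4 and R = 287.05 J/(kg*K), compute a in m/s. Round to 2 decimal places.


Step 1: gamma * R * T = 1.4 * 287.05 * 211.4 = 84955.318
Step 2: a = sqrt(84955.318) = 291.47 m/s

291.47


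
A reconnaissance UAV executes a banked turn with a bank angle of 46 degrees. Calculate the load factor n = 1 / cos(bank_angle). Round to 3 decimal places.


Step 1: Convert 46 degrees to radians = 0.802851
Step 2: cos(46 deg) = 0.694658
Step 3: n = 1 / 0.694658 = 1.440

1.440


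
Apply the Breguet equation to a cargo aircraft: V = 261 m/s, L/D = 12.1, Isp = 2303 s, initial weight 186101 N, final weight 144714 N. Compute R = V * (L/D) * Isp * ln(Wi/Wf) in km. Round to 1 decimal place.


Step 1: Coefficient = V * (L/D) * Isp = 261 * 12.1 * 2303 = 7273104.3 m
Step 2: Wi/Wf = 186101 / 144714 = 1.285992
Step 3: ln(1.285992) = 0.25153
Step 4: R = 7273104.3 * 0.25153 = 1829405.1 m = 1829.4 km

1829.4


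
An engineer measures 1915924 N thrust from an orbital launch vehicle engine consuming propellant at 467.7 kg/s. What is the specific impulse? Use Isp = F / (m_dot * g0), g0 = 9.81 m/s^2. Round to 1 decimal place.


Step 1: m_dot * g0 = 467.7 * 9.81 = 4588.14
Step 2: Isp = 1915924 / 4588.14 = 417.6 s

417.6


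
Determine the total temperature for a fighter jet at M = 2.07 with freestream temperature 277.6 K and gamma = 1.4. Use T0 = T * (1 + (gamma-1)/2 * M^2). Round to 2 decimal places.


Step 1: (gamma-1)/2 = 0.2
Step 2: M^2 = 4.2849
Step 3: 1 + 0.2 * 4.2849 = 1.85698
Step 4: T0 = 277.6 * 1.85698 = 515.50 K

515.50


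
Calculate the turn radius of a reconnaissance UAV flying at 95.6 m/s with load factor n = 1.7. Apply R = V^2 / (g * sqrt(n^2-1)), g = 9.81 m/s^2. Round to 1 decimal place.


Step 1: V^2 = 95.6^2 = 9139.36
Step 2: n^2 - 1 = 1.7^2 - 1 = 1.89
Step 3: sqrt(1.89) = 1.374773
Step 4: R = 9139.36 / (9.81 * 1.374773) = 677.7 m

677.7


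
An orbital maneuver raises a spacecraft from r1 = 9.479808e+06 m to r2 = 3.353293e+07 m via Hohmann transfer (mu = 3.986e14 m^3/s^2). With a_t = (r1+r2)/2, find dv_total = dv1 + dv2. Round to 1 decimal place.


Step 1: Transfer semi-major axis a_t = (9.479808e+06 + 3.353293e+07) / 2 = 2.150637e+07 m
Step 2: v1 (circular at r1) = sqrt(mu/r1) = 6484.39 m/s
Step 3: v_t1 = sqrt(mu*(2/r1 - 1/a_t)) = 8096.94 m/s
Step 4: dv1 = |8096.94 - 6484.39| = 1612.56 m/s
Step 5: v2 (circular at r2) = 3447.73 m/s, v_t2 = 2289.02 m/s
Step 6: dv2 = |3447.73 - 2289.02| = 1158.71 m/s
Step 7: Total delta-v = 1612.56 + 1158.71 = 2771.3 m/s

2771.3


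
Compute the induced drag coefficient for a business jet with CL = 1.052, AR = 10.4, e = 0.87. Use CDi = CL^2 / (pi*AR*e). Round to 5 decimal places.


Step 1: CL^2 = 1.052^2 = 1.106704
Step 2: pi * AR * e = 3.14159 * 10.4 * 0.87 = 28.42513
Step 3: CDi = 1.106704 / 28.42513 = 0.03893

0.03893


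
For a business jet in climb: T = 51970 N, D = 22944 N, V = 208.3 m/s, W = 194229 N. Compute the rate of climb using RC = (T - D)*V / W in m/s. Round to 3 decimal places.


Step 1: Excess thrust = T - D = 51970 - 22944 = 29026 N
Step 2: Excess power = 29026 * 208.3 = 6046115.8 W
Step 3: RC = 6046115.8 / 194229 = 31.129 m/s

31.129


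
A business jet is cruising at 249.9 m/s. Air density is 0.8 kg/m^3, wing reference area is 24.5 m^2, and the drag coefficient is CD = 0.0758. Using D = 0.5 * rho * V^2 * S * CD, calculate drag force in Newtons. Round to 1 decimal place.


Step 1: Dynamic pressure q = 0.5 * 0.8 * 249.9^2 = 24980.004 Pa
Step 2: Drag D = q * S * CD = 24980.004 * 24.5 * 0.0758
Step 3: D = 46390.4 N

46390.4


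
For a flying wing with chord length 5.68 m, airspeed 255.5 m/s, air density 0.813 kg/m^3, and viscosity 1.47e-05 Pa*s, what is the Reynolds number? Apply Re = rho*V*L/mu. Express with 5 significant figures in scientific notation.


Step 1: Numerator = rho * V * L = 0.813 * 255.5 * 5.68 = 1179.85812
Step 2: Re = 1179.85812 / 1.47e-05
Step 3: Re = 8.0262e+07

8.0262e+07


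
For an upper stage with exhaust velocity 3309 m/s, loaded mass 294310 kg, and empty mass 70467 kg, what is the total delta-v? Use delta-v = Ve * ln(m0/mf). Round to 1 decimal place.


Step 1: Mass ratio m0/mf = 294310 / 70467 = 4.176565
Step 2: ln(4.176565) = 1.429489
Step 3: delta-v = 3309 * 1.429489 = 4730.2 m/s

4730.2


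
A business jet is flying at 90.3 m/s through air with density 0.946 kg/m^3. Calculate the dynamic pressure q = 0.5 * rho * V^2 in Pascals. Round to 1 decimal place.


Step 1: V^2 = 90.3^2 = 8154.09
Step 2: q = 0.5 * 0.946 * 8154.09
Step 3: q = 3856.9 Pa

3856.9


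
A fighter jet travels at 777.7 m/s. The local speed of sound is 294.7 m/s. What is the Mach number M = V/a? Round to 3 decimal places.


Step 1: M = V / a = 777.7 / 294.7
Step 2: M = 2.639

2.639


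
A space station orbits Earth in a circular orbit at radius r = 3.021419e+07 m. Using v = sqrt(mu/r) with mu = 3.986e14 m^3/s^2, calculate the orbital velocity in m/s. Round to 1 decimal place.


Step 1: mu / r = 3.986e14 / 3.021419e+07 = 13192476.78
Step 2: v = sqrt(13192476.78) = 3632.1 m/s

3632.1


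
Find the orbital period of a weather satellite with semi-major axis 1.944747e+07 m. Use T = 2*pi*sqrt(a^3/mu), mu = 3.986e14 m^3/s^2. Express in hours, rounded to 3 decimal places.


Step 1: a^3 / mu = 7.355113e+21 / 3.986e14 = 1.845236e+07
Step 2: sqrt(1.845236e+07) = 4295.6216 s
Step 3: T = 2*pi * 4295.6216 = 26990.19 s
Step 4: T in hours = 26990.19 / 3600 = 7.497 hours

7.497


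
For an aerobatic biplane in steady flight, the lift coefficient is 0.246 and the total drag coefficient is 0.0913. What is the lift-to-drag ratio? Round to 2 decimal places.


Step 1: L/D = CL / CD = 0.246 / 0.0913
Step 2: L/D = 2.69

2.69


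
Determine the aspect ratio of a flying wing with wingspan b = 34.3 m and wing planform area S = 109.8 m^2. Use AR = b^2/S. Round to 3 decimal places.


Step 1: b^2 = 34.3^2 = 1176.49
Step 2: AR = 1176.49 / 109.8 = 10.715

10.715


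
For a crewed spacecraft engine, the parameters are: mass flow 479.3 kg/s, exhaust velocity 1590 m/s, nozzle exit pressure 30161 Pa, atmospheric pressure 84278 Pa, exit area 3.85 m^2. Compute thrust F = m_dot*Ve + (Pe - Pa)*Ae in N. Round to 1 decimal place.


Step 1: Momentum thrust = m_dot * Ve = 479.3 * 1590 = 762087.0 N
Step 2: Pressure thrust = (Pe - Pa) * Ae = (30161 - 84278) * 3.85 = -208350.45 N
Step 3: Total thrust F = 762087.0 + -208350.45 = 553736.6 N

553736.6


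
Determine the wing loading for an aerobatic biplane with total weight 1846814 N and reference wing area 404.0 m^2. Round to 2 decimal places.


Step 1: Wing loading = W / S = 1846814 / 404.0
Step 2: Wing loading = 4571.32 N/m^2

4571.32


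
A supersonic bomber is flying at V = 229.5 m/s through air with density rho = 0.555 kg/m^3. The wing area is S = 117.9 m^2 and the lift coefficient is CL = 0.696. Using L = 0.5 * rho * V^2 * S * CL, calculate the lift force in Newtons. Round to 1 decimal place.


Step 1: Calculate dynamic pressure q = 0.5 * 0.555 * 229.5^2 = 0.5 * 0.555 * 52670.25 = 14615.9944 Pa
Step 2: Multiply by wing area and lift coefficient: L = 14615.9944 * 117.9 * 0.696
Step 3: L = 1723225.7368 * 0.696 = 1199365.1 N

1199365.1


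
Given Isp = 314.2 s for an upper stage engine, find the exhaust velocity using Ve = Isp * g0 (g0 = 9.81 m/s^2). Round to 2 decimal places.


Step 1: Ve = Isp * g0 = 314.2 * 9.81
Step 2: Ve = 3082.30 m/s

3082.30


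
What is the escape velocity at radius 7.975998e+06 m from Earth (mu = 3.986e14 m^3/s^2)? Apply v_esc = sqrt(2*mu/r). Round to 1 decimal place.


Step 1: 2*mu/r = 2 * 3.986e14 / 7.975998e+06 = 99949874.6113
Step 2: v_esc = sqrt(99949874.6113) = 9997.5 m/s

9997.5


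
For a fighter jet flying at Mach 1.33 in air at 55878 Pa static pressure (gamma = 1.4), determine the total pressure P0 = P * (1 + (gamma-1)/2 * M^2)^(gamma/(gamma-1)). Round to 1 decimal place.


Step 1: (gamma-1)/2 * M^2 = 0.2 * 1.7689 = 0.35378
Step 2: 1 + 0.35378 = 1.35378
Step 3: Exponent gamma/(gamma-1) = 3.5
Step 4: P0 = 55878 * 1.35378^3.5 = 161309.2 Pa

161309.2


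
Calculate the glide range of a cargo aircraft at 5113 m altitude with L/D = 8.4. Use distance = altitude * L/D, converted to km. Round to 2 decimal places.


Step 1: Glide distance = altitude * L/D = 5113 * 8.4 = 42949.2 m
Step 2: Convert to km: 42949.2 / 1000 = 42.95 km

42.95


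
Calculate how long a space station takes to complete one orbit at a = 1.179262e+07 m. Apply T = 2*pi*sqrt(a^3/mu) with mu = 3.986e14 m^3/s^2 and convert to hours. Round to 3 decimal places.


Step 1: a^3 / mu = 1.639951e+21 / 3.986e14 = 4.114278e+06
Step 2: sqrt(4.114278e+06) = 2028.3683 s
Step 3: T = 2*pi * 2028.3683 = 12744.61 s
Step 4: T in hours = 12744.61 / 3600 = 3.540 hours

3.540


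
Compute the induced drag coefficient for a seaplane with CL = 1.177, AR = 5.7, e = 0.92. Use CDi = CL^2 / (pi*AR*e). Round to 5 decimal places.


Step 1: CL^2 = 1.177^2 = 1.385329
Step 2: pi * AR * e = 3.14159 * 5.7 * 0.92 = 16.474512
Step 3: CDi = 1.385329 / 16.474512 = 0.08409

0.08409


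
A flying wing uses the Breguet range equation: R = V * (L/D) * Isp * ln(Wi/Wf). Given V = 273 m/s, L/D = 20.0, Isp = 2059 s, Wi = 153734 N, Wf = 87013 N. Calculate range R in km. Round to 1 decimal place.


Step 1: Coefficient = V * (L/D) * Isp = 273 * 20.0 * 2059 = 11242140.0 m
Step 2: Wi/Wf = 153734 / 87013 = 1.766793
Step 3: ln(1.766793) = 0.569166
Step 4: R = 11242140.0 * 0.569166 = 6398647.3 m = 6398.6 km

6398.6


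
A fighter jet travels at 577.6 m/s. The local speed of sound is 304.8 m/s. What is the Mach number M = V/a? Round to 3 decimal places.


Step 1: M = V / a = 577.6 / 304.8
Step 2: M = 1.895

1.895


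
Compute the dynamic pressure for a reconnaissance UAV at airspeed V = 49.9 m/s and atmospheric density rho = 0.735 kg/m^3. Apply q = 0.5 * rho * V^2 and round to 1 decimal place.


Step 1: V^2 = 49.9^2 = 2490.01
Step 2: q = 0.5 * 0.735 * 2490.01
Step 3: q = 915.1 Pa

915.1


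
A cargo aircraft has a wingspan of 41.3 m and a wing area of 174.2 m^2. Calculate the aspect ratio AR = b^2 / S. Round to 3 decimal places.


Step 1: b^2 = 41.3^2 = 1705.69
Step 2: AR = 1705.69 / 174.2 = 9.792

9.792


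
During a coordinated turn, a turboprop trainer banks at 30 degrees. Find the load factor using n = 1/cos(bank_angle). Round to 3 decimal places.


Step 1: Convert 30 degrees to radians = 0.523599
Step 2: cos(30 deg) = 0.866025
Step 3: n = 1 / 0.866025 = 1.155

1.155


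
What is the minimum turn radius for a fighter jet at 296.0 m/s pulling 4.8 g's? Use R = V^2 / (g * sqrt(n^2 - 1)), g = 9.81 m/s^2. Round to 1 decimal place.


Step 1: V^2 = 296.0^2 = 87616.0
Step 2: n^2 - 1 = 4.8^2 - 1 = 22.04
Step 3: sqrt(22.04) = 4.694678
Step 4: R = 87616.0 / (9.81 * 4.694678) = 1902.4 m

1902.4


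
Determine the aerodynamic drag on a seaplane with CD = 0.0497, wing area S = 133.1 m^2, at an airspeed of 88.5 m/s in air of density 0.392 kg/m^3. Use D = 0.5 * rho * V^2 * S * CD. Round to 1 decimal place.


Step 1: Dynamic pressure q = 0.5 * 0.392 * 88.5^2 = 1535.121 Pa
Step 2: Drag D = q * S * CD = 1535.121 * 133.1 * 0.0497
Step 3: D = 10154.9 N

10154.9


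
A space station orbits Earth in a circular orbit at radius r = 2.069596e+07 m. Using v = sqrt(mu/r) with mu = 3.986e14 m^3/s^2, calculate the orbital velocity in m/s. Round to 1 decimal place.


Step 1: mu / r = 3.986e14 / 2.069596e+07 = 19259797.5644
Step 2: v = sqrt(19259797.5644) = 4388.6 m/s

4388.6


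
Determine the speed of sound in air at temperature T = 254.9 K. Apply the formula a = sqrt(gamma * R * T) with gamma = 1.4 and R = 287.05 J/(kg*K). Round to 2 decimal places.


Step 1: gamma * R * T = 1.4 * 287.05 * 254.9 = 102436.663
Step 2: a = sqrt(102436.663) = 320.06 m/s

320.06


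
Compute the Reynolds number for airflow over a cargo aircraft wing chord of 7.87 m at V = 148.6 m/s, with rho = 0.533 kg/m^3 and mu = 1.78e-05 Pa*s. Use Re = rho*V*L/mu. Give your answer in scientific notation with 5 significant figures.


Step 1: Numerator = rho * V * L = 0.533 * 148.6 * 7.87 = 623.333906
Step 2: Re = 623.333906 / 1.78e-05
Step 3: Re = 3.5019e+07

3.5019e+07


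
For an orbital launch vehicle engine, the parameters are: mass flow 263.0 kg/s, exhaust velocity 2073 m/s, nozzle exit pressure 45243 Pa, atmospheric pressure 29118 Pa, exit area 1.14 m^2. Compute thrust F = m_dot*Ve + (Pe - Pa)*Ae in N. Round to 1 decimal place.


Step 1: Momentum thrust = m_dot * Ve = 263.0 * 2073 = 545199.0 N
Step 2: Pressure thrust = (Pe - Pa) * Ae = (45243 - 29118) * 1.14 = 18382.50 N
Step 3: Total thrust F = 545199.0 + 18382.50 = 563581.5 N

563581.5


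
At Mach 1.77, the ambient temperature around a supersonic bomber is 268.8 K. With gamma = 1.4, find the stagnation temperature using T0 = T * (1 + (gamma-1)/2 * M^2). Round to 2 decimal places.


Step 1: (gamma-1)/2 = 0.2
Step 2: M^2 = 3.1329
Step 3: 1 + 0.2 * 3.1329 = 1.62658
Step 4: T0 = 268.8 * 1.62658 = 437.22 K

437.22


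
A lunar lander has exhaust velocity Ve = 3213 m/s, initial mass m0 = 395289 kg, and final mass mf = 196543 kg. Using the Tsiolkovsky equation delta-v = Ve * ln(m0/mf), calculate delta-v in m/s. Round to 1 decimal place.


Step 1: Mass ratio m0/mf = 395289 / 196543 = 2.011209
Step 2: ln(2.011209) = 0.698736
Step 3: delta-v = 3213 * 0.698736 = 2245.0 m/s

2245.0


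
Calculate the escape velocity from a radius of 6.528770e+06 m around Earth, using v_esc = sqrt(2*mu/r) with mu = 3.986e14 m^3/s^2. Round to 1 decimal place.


Step 1: 2*mu/r = 2 * 3.986e14 / 6.528770e+06 = 122105695.2535
Step 2: v_esc = sqrt(122105695.2535) = 11050.1 m/s

11050.1


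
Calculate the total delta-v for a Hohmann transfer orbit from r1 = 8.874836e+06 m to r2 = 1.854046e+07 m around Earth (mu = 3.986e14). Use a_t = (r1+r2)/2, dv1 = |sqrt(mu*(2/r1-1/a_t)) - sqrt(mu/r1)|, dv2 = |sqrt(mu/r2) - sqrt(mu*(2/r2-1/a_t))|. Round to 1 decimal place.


Step 1: Transfer semi-major axis a_t = (8.874836e+06 + 1.854046e+07) / 2 = 1.370765e+07 m
Step 2: v1 (circular at r1) = sqrt(mu/r1) = 6701.75 m/s
Step 3: v_t1 = sqrt(mu*(2/r1 - 1/a_t)) = 7794.12 m/s
Step 4: dv1 = |7794.12 - 6701.75| = 1092.37 m/s
Step 5: v2 (circular at r2) = 4636.69 m/s, v_t2 = 3730.84 m/s
Step 6: dv2 = |4636.69 - 3730.84| = 905.85 m/s
Step 7: Total delta-v = 1092.37 + 905.85 = 1998.2 m/s

1998.2


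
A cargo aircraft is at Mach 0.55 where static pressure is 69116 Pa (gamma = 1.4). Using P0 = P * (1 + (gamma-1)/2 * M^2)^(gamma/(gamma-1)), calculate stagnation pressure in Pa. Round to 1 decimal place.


Step 1: (gamma-1)/2 * M^2 = 0.2 * 0.3025 = 0.0605
Step 2: 1 + 0.0605 = 1.0605
Step 3: Exponent gamma/(gamma-1) = 3.5
Step 4: P0 = 69116 * 1.0605^3.5 = 84891.8 Pa

84891.8


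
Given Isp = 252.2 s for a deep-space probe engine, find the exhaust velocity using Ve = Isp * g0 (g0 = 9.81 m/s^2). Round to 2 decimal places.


Step 1: Ve = Isp * g0 = 252.2 * 9.81
Step 2: Ve = 2474.08 m/s

2474.08


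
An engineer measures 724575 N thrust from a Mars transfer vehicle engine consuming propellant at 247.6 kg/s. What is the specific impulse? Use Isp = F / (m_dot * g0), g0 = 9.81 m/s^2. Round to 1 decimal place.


Step 1: m_dot * g0 = 247.6 * 9.81 = 2428.96
Step 2: Isp = 724575 / 2428.96 = 298.3 s

298.3


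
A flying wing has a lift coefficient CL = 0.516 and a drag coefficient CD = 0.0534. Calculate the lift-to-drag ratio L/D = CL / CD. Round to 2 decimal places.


Step 1: L/D = CL / CD = 0.516 / 0.0534
Step 2: L/D = 9.66

9.66


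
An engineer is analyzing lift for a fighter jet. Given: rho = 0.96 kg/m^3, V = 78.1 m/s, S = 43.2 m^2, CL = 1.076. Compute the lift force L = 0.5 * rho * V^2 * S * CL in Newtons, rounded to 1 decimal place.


Step 1: Calculate dynamic pressure q = 0.5 * 0.96 * 78.1^2 = 0.5 * 0.96 * 6099.61 = 2927.8128 Pa
Step 2: Multiply by wing area and lift coefficient: L = 2927.8128 * 43.2 * 1.076
Step 3: L = 126481.513 * 1.076 = 136094.1 N

136094.1


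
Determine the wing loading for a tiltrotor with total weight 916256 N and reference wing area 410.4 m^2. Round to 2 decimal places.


Step 1: Wing loading = W / S = 916256 / 410.4
Step 2: Wing loading = 2232.59 N/m^2

2232.59


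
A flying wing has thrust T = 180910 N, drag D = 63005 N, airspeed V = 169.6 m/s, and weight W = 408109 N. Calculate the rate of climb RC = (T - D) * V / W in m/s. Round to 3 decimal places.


Step 1: Excess thrust = T - D = 180910 - 63005 = 117905 N
Step 2: Excess power = 117905 * 169.6 = 19996688.0 W
Step 3: RC = 19996688.0 / 408109 = 48.998 m/s

48.998


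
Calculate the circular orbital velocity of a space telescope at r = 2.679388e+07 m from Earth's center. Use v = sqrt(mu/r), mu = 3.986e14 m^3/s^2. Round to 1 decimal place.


Step 1: mu / r = 3.986e14 / 2.679388e+07 = 14876531.5064
Step 2: v = sqrt(14876531.5064) = 3857.0 m/s

3857.0


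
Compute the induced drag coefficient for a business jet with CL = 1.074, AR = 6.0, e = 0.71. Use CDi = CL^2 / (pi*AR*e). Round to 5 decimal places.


Step 1: CL^2 = 1.074^2 = 1.153476
Step 2: pi * AR * e = 3.14159 * 6.0 * 0.71 = 13.383185
Step 3: CDi = 1.153476 / 13.383185 = 0.08619

0.08619


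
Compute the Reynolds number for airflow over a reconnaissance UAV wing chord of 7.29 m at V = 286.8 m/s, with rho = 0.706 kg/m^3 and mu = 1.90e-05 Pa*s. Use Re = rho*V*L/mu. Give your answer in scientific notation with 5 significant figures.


Step 1: Numerator = rho * V * L = 0.706 * 286.8 * 7.29 = 1476.085032
Step 2: Re = 1476.085032 / 1.90e-05
Step 3: Re = 7.7689e+07

7.7689e+07


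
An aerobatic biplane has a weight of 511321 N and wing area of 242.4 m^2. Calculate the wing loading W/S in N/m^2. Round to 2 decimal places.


Step 1: Wing loading = W / S = 511321 / 242.4
Step 2: Wing loading = 2109.41 N/m^2

2109.41


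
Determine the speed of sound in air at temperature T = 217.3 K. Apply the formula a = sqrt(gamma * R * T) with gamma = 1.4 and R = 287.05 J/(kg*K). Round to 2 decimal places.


Step 1: gamma * R * T = 1.4 * 287.05 * 217.3 = 87326.351
Step 2: a = sqrt(87326.351) = 295.51 m/s

295.51


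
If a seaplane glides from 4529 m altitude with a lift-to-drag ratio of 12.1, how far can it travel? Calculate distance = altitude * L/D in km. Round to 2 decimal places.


Step 1: Glide distance = altitude * L/D = 4529 * 12.1 = 54800.9 m
Step 2: Convert to km: 54800.9 / 1000 = 54.80 km

54.80


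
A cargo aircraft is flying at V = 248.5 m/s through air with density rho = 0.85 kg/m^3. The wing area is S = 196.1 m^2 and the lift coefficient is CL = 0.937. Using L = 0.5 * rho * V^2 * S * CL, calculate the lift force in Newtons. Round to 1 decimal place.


Step 1: Calculate dynamic pressure q = 0.5 * 0.85 * 248.5^2 = 0.5 * 0.85 * 61752.25 = 26244.7062 Pa
Step 2: Multiply by wing area and lift coefficient: L = 26244.7062 * 196.1 * 0.937
Step 3: L = 5146586.8956 * 0.937 = 4822351.9 N

4822351.9


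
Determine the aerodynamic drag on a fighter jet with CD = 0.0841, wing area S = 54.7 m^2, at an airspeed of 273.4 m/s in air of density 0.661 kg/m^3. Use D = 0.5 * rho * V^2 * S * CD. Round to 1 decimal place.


Step 1: Dynamic pressure q = 0.5 * 0.661 * 273.4^2 = 24704.0686 Pa
Step 2: Drag D = q * S * CD = 24704.0686 * 54.7 * 0.0841
Step 3: D = 113645.4 N

113645.4


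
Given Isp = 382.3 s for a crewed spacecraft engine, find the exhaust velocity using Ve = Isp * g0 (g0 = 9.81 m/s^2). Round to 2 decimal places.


Step 1: Ve = Isp * g0 = 382.3 * 9.81
Step 2: Ve = 3750.36 m/s

3750.36


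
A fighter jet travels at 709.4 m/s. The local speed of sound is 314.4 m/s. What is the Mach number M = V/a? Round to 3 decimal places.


Step 1: M = V / a = 709.4 / 314.4
Step 2: M = 2.256

2.256


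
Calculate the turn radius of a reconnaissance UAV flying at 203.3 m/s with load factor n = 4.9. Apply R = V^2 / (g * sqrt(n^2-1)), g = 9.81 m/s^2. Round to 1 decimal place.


Step 1: V^2 = 203.3^2 = 41330.89
Step 2: n^2 - 1 = 4.9^2 - 1 = 23.01
Step 3: sqrt(23.01) = 4.796874
Step 4: R = 41330.89 / (9.81 * 4.796874) = 878.3 m

878.3


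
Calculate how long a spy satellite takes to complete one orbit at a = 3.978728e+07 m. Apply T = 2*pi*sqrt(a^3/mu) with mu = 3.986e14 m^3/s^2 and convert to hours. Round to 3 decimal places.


Step 1: a^3 / mu = 6.298436e+22 / 3.986e14 = 1.580140e+08
Step 2: sqrt(1.580140e+08) = 12570.3604 s
Step 3: T = 2*pi * 12570.3604 = 78981.9 s
Step 4: T in hours = 78981.9 / 3600 = 21.939 hours

21.939


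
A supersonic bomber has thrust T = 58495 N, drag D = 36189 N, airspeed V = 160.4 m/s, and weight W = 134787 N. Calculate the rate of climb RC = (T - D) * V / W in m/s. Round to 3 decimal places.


Step 1: Excess thrust = T - D = 58495 - 36189 = 22306 N
Step 2: Excess power = 22306 * 160.4 = 3577882.4 W
Step 3: RC = 3577882.4 / 134787 = 26.545 m/s

26.545


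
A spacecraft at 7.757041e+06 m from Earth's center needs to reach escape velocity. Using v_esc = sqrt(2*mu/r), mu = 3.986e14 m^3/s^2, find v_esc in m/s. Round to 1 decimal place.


Step 1: 2*mu/r = 2 * 3.986e14 / 7.757041e+06 = 102771146.8845
Step 2: v_esc = sqrt(102771146.8845) = 10137.6 m/s

10137.6


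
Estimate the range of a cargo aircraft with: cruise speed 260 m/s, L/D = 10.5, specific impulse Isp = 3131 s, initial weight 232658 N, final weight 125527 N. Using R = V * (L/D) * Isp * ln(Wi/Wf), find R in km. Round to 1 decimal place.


Step 1: Coefficient = V * (L/D) * Isp = 260 * 10.5 * 3131 = 8547630.0 m
Step 2: Wi/Wf = 232658 / 125527 = 1.85345
Step 3: ln(1.85345) = 0.617049
Step 4: R = 8547630.0 * 0.617049 = 5274303.9 m = 5274.3 km

5274.3


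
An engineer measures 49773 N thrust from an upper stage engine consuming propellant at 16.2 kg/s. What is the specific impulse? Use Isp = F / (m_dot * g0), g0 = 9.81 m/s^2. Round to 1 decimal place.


Step 1: m_dot * g0 = 16.2 * 9.81 = 158.92
Step 2: Isp = 49773 / 158.92 = 313.2 s

313.2


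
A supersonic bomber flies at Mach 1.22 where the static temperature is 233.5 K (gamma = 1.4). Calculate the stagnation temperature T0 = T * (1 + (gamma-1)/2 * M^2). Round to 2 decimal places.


Step 1: (gamma-1)/2 = 0.2
Step 2: M^2 = 1.4884
Step 3: 1 + 0.2 * 1.4884 = 1.29768
Step 4: T0 = 233.5 * 1.29768 = 303.01 K

303.01


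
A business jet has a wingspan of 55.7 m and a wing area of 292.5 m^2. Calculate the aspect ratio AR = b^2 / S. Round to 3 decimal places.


Step 1: b^2 = 55.7^2 = 3102.49
Step 2: AR = 3102.49 / 292.5 = 10.607

10.607


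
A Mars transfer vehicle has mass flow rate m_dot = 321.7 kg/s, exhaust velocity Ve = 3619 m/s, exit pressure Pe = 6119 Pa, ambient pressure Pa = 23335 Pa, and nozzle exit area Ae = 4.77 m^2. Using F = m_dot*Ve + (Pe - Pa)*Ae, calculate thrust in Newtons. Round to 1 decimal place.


Step 1: Momentum thrust = m_dot * Ve = 321.7 * 3619 = 1164232.3 N
Step 2: Pressure thrust = (Pe - Pa) * Ae = (6119 - 23335) * 4.77 = -82120.32 N
Step 3: Total thrust F = 1164232.3 + -82120.32 = 1082112.0 N

1082112.0


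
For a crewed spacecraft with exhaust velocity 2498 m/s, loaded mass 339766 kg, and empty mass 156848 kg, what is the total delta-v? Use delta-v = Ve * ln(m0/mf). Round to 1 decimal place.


Step 1: Mass ratio m0/mf = 339766 / 156848 = 2.166212
Step 2: ln(2.166212) = 0.77298
Step 3: delta-v = 2498 * 0.77298 = 1930.9 m/s

1930.9


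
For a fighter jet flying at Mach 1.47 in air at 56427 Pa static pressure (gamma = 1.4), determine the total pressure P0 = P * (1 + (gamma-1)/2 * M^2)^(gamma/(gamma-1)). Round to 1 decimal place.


Step 1: (gamma-1)/2 * M^2 = 0.2 * 2.1609 = 0.43218
Step 2: 1 + 0.43218 = 1.43218
Step 3: Exponent gamma/(gamma-1) = 3.5
Step 4: P0 = 56427 * 1.43218^3.5 = 198371.2 Pa

198371.2


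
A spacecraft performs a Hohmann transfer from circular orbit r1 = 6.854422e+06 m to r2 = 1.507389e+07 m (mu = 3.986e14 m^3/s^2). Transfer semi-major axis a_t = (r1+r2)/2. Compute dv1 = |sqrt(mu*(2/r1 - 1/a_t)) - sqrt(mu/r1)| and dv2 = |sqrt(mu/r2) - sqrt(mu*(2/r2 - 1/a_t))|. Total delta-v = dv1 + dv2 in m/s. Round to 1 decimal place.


Step 1: Transfer semi-major axis a_t = (6.854422e+06 + 1.507389e+07) / 2 = 1.096416e+07 m
Step 2: v1 (circular at r1) = sqrt(mu/r1) = 7625.76 m/s
Step 3: v_t1 = sqrt(mu*(2/r1 - 1/a_t)) = 8941.46 m/s
Step 4: dv1 = |8941.46 - 7625.76| = 1315.7 m/s
Step 5: v2 (circular at r2) = 5142.28 m/s, v_t2 = 4065.87 m/s
Step 6: dv2 = |5142.28 - 4065.87| = 1076.41 m/s
Step 7: Total delta-v = 1315.7 + 1076.41 = 2392.1 m/s

2392.1


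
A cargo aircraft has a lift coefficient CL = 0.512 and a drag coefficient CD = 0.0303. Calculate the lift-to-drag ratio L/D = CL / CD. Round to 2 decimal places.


Step 1: L/D = CL / CD = 0.512 / 0.0303
Step 2: L/D = 16.90

16.90


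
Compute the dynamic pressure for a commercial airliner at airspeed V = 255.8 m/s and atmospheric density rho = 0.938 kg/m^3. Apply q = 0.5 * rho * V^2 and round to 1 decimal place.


Step 1: V^2 = 255.8^2 = 65433.64
Step 2: q = 0.5 * 0.938 * 65433.64
Step 3: q = 30688.4 Pa

30688.4


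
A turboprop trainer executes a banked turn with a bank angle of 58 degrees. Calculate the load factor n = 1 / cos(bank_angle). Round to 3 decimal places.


Step 1: Convert 58 degrees to radians = 1.012291
Step 2: cos(58 deg) = 0.529919
Step 3: n = 1 / 0.529919 = 1.887

1.887


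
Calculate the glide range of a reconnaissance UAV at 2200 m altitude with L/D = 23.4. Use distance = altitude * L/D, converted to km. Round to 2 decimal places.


Step 1: Glide distance = altitude * L/D = 2200 * 23.4 = 51480.0 m
Step 2: Convert to km: 51480.0 / 1000 = 51.48 km

51.48


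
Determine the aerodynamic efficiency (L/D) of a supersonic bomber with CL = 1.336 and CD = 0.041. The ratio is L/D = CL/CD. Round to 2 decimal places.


Step 1: L/D = CL / CD = 1.336 / 0.041
Step 2: L/D = 32.59

32.59


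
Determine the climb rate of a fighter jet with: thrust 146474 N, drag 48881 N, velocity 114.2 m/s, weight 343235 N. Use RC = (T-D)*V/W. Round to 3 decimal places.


Step 1: Excess thrust = T - D = 146474 - 48881 = 97593 N
Step 2: Excess power = 97593 * 114.2 = 11145120.6 W
Step 3: RC = 11145120.6 / 343235 = 32.471 m/s

32.471


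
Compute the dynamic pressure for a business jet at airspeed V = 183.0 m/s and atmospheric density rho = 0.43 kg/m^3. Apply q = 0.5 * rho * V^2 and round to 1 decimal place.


Step 1: V^2 = 183.0^2 = 33489.0
Step 2: q = 0.5 * 0.43 * 33489.0
Step 3: q = 7200.1 Pa

7200.1


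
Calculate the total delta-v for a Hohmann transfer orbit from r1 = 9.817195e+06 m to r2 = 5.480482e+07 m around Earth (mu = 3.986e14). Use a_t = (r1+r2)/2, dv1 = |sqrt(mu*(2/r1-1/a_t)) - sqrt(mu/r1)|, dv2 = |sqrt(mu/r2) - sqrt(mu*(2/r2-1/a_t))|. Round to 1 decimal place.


Step 1: Transfer semi-major axis a_t = (9.817195e+06 + 5.480482e+07) / 2 = 3.231101e+07 m
Step 2: v1 (circular at r1) = sqrt(mu/r1) = 6371.99 m/s
Step 3: v_t1 = sqrt(mu*(2/r1 - 1/a_t)) = 8298.68 m/s
Step 4: dv1 = |8298.68 - 6371.99| = 1926.69 m/s
Step 5: v2 (circular at r2) = 2696.87 m/s, v_t2 = 1486.54 m/s
Step 6: dv2 = |2696.87 - 1486.54| = 1210.32 m/s
Step 7: Total delta-v = 1926.69 + 1210.32 = 3137.0 m/s

3137.0


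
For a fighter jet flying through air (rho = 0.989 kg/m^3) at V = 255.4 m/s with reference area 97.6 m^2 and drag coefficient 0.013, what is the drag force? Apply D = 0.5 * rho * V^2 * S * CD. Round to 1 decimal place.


Step 1: Dynamic pressure q = 0.5 * 0.989 * 255.4^2 = 32255.8196 Pa
Step 2: Drag D = q * S * CD = 32255.8196 * 97.6 * 0.013
Step 3: D = 40926.2 N

40926.2


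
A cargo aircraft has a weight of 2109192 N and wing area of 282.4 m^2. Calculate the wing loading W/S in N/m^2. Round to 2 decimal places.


Step 1: Wing loading = W / S = 2109192 / 282.4
Step 2: Wing loading = 7468.81 N/m^2

7468.81


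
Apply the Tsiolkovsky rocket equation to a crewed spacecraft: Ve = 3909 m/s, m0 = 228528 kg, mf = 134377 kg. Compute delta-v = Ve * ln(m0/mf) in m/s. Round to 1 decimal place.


Step 1: Mass ratio m0/mf = 228528 / 134377 = 1.700648
Step 2: ln(1.700648) = 0.531009
Step 3: delta-v = 3909 * 0.531009 = 2075.7 m/s

2075.7


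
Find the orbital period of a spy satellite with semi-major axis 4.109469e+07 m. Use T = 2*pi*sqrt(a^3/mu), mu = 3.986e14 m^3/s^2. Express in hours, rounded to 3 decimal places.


Step 1: a^3 / mu = 6.939963e+22 / 3.986e14 = 1.741084e+08
Step 2: sqrt(1.741084e+08) = 13195.0158 s
Step 3: T = 2*pi * 13195.0158 = 82906.73 s
Step 4: T in hours = 82906.73 / 3600 = 23.030 hours

23.030


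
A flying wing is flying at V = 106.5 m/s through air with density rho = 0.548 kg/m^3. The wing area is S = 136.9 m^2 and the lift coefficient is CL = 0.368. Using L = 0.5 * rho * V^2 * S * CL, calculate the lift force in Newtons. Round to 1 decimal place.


Step 1: Calculate dynamic pressure q = 0.5 * 0.548 * 106.5^2 = 0.5 * 0.548 * 11342.25 = 3107.7765 Pa
Step 2: Multiply by wing area and lift coefficient: L = 3107.7765 * 136.9 * 0.368
Step 3: L = 425454.6029 * 0.368 = 156567.3 N

156567.3


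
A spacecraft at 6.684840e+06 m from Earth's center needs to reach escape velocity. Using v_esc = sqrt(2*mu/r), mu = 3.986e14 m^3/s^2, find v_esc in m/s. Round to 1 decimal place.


Step 1: 2*mu/r = 2 * 3.986e14 / 6.684840e+06 = 119254911.1123
Step 2: v_esc = sqrt(119254911.1123) = 10920.4 m/s

10920.4


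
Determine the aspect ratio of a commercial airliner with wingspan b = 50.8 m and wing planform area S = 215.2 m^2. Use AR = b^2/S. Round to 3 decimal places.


Step 1: b^2 = 50.8^2 = 2580.64
Step 2: AR = 2580.64 / 215.2 = 11.992

11.992


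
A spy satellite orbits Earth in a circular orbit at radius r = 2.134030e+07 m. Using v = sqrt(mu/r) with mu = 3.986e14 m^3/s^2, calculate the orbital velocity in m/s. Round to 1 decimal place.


Step 1: mu / r = 3.986e14 / 2.134030e+07 = 18678275.3757
Step 2: v = sqrt(18678275.3757) = 4321.8 m/s

4321.8


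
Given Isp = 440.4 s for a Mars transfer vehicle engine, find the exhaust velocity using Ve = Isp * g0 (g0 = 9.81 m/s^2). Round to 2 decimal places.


Step 1: Ve = Isp * g0 = 440.4 * 9.81
Step 2: Ve = 4320.32 m/s

4320.32


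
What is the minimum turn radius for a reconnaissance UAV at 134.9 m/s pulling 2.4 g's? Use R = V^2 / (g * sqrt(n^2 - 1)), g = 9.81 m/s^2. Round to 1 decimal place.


Step 1: V^2 = 134.9^2 = 18198.01
Step 2: n^2 - 1 = 2.4^2 - 1 = 4.76
Step 3: sqrt(4.76) = 2.181742
Step 4: R = 18198.01 / (9.81 * 2.181742) = 850.3 m

850.3


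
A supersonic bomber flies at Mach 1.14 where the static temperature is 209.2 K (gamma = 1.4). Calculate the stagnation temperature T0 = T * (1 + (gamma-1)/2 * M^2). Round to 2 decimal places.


Step 1: (gamma-1)/2 = 0.2
Step 2: M^2 = 1.2996
Step 3: 1 + 0.2 * 1.2996 = 1.25992
Step 4: T0 = 209.2 * 1.25992 = 263.58 K

263.58


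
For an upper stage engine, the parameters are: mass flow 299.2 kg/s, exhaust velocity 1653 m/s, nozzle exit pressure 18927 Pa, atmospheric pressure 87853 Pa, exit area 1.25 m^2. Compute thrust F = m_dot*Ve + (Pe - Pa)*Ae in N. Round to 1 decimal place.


Step 1: Momentum thrust = m_dot * Ve = 299.2 * 1653 = 494577.6 N
Step 2: Pressure thrust = (Pe - Pa) * Ae = (18927 - 87853) * 1.25 = -86157.50 N
Step 3: Total thrust F = 494577.6 + -86157.50 = 408420.1 N

408420.1


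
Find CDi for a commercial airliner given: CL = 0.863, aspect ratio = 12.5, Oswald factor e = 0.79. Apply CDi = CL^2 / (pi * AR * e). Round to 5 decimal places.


Step 1: CL^2 = 0.863^2 = 0.744769
Step 2: pi * AR * e = 3.14159 * 12.5 * 0.79 = 31.023227
Step 3: CDi = 0.744769 / 31.023227 = 0.02401

0.02401
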